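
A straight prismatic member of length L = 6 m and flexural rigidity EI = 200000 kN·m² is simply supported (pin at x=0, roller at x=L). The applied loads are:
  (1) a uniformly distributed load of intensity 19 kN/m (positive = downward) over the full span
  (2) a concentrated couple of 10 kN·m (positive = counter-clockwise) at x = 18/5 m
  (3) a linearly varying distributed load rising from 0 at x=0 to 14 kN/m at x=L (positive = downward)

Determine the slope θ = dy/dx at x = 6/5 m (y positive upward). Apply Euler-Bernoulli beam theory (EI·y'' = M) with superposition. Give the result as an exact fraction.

θ(6/5) = -117721/125000000 rad

Load 1 — uniform load w=19 kN/m over full span:
  θ_1 = -w(L³-6Lx²+4x³)/(24EI) = -19·(6³-6·6·(6/5)²+4·(6/5)³)/(24·200000) = -16929/25000000 rad
Load 2 — applied couple M₀=10 kN·m at a=18/5 m (b=L-a=12/5):
  θ_2 = (M₀x²/(2L)+C₁)/EI  [x≤a] with C₁=M₀(3b²-L²)/(6L)=-26/5 = (10·(6/5)²/(2·6)+(-26/5))/200000 = -1/50000 rad
Load 3 — triangular load w₀=14 kN/m (0→w₀ over full span):
  θ_3 = -w₀(7L⁴-30L²x²+15x⁴)/(360LEI) = -14·(7·6⁴-30·6²·(6/5)²+15·(6/5)⁴)/(360·6·200000) = -1911/7812500 rad
Superposition: θ = Σ θ_i = -117721/125000000 rad ≈ -0.000942 rad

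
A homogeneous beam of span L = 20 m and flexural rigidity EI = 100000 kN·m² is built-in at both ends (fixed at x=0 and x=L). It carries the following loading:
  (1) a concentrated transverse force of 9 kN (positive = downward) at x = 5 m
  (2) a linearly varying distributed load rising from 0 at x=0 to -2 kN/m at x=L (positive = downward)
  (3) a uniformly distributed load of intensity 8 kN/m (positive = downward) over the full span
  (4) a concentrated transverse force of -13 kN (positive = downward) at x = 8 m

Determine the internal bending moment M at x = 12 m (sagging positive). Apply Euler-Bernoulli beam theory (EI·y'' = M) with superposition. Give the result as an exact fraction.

Load 1 — point force P=9 kN at a=5 m (b=L-a=15):
  M_1 = Pa²(a+3b)(L-x)/L³ - Pa²b/L²  [x>a] = 9·5²·(5+3·15)·(20-12)/20³ - 9·5²·15/20² = 45/16 kN·m
Load 2 — triangular load w₀=-2 kN/m (0→w₀ over full span):
  M_2 = 3w₀Lx/20 - w₀L²/30 - w₀x³/(6L) = 3·(-2)·20·12/20 - (-2)·20²/30 - (-2)·12³/(6·20) = -248/15 kN·m
Load 3 — uniform load w=8 kN/m over full span:
  M_3 = wLx/2 - wL²/12 - wx²/2 = 8·20·12/2 - 8·20²/12 - 8·12²/2 = 352/3 kN·m
Load 4 — point force P=-13 kN at a=8 m (b=L-a=12):
  M_4 = Pa²(a+3b)(L-x)/L³ - Pa²b/L²  [x>a] = (-13)·8²·(8+3·12)·(20-12)/20³ - (-13)·8²·12/20² = -1456/125 kN·m
Superposition: M = Σ M_i = 183929/2000 kN·m ≈ 91.964500 kN·m

M(12) = 183929/2000 kN·m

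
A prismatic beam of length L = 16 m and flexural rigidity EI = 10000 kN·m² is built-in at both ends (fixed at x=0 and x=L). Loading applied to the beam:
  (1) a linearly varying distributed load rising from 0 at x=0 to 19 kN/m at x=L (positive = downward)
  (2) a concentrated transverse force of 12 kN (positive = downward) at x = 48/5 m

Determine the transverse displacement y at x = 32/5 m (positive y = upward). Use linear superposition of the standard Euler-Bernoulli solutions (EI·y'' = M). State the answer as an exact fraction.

y(32/5) = -1589248/9765625 m

Load 1 — triangular load w₀=19 kN/m (0→w₀ over full span):
  y_1 = -w₀x²(L-x)²(x+2L)/(120LEI) = -19·(32/5)²·(16-(32/5))²·((32/5)+2·16)/(120·16·10000) = -1400832/9765625 m
Load 2 — point force P=12 kN at a=48/5 m (b=L-a=32/5):
  y_2 = -Pb²x²(3aL-(3a+b)x)/(6L³EI)  [x≤a] = -12·(32/5)²·(32/5)²·(3·(48/5)·16-(3·(48/5)+(32/5))·(32/5))/(6·16³·10000) = -188416/9765625 m
Superposition: y = Σ y_i = -1589248/9765625 m ≈ -0.162739 m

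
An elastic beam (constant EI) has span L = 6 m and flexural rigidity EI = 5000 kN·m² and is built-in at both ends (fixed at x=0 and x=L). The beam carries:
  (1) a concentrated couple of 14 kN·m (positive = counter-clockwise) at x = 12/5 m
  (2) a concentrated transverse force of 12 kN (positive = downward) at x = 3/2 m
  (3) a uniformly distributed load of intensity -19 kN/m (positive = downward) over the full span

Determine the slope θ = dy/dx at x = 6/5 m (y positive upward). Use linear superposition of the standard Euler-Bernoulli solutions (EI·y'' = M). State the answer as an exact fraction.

θ(6/5) = 35469/6250000 rad

Load 1 — applied couple M₀=14 kN·m at a=12/5 m (b=L-a=18/5):
  θ_1 = (R_Ax²/2 - M_Ax)/EI  [x≤a] with R_A=84/25, M_A=42/25 = ((84/25)·(6/5)²/2 - (42/25)·(6/5))/5000 = 63/781250 rad
Load 2 — point force P=12 kN at a=3/2 m (b=L-a=9/2):
  θ_2 = -Pb²x(2aL-(3a+b)x)/(2L³EI)  [x≤a] = -12·(9/2)²·(6/5)·(2·(3/2)·6-(3·(3/2)+(9/2))·(6/5))/(2·6³·5000) = -243/250000 rad
Load 3 — uniform load w=-19 kN/m over full span:
  θ_3 = -wx(L-x)(L-2x)/(12EI) = -(-19)·(6/5)·(6-(6/5))·(6-2·(6/5))/(12·5000) = 513/78125 rad
Superposition: θ = Σ θ_i = 35469/6250000 rad ≈ 0.005675 rad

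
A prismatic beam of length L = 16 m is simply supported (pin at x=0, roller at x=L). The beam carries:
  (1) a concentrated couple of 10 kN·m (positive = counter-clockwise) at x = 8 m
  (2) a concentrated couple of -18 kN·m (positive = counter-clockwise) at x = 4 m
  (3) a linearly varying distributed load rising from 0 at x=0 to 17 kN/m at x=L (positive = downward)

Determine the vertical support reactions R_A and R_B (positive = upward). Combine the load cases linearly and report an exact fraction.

R_A = 269/6 kN, R_B = 547/6 kN

Load 1 — applied couple M₀=10 kN·m at a=8 m (b=L-a=8):
  R_A = M₀/L = 10/16 = 5/8 kN
  R_B = -M₀/L = -10/16 = -5/8 kN
Load 2 — applied couple M₀=-18 kN·m at a=4 m (b=L-a=12):
  R_A = M₀/L = (-18)/16 = -9/8 kN
  R_B = -M₀/L = -(-18)/16 = 9/8 kN
Load 3 — triangular load w₀=17 kN/m (0→w₀ over full span):
  R_A = w₀L/6 = 17·16/6 = 136/3 kN
  R_B = w₀L/3 = 17·16/3 = 272/3 kN
Superposition: R_A = 269/6 kN, R_B = 547/6 kN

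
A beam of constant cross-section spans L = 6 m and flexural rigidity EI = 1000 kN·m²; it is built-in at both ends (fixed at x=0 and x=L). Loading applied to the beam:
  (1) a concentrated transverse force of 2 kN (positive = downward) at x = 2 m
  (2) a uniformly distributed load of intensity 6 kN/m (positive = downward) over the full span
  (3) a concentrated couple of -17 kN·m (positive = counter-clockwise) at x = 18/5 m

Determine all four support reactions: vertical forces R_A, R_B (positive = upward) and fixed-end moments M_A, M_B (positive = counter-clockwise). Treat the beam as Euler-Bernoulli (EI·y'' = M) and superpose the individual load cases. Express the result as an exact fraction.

R_A = 10396/675 kN, M_A = 3226/225 kN·m, R_B = 15254/675 kN, M_B = -4709/225 kN·m

Load 1 — point force P=2 kN at a=2 m (b=L-a=4):
  R_A = Pb²(3a+b)/L³ = 2·4²·(3·2+4)/6³ = 40/27 kN
  M_A = Pab²/L² = 2·2·4²/6² = 16/9 kN·m
  R_B = Pa²(a+3b)/L³ = 2·2²·(2+3·4)/6³ = 14/27 kN
  M_B = -Pa²b/L² = -2·2²·4/6² = -8/9 kN·m
Load 2 — uniform load w=6 kN/m over full span:
  R_A = wL/2 = 6·6/2 = 18 kN
  M_A = wL²/12 = 6·6²/12 = 18 kN·m
  R_B = wL/2 = 6·6/2 = 18 kN
  M_B = -wL²/12 = -6·6²/12 = -18 kN·m
Load 3 — applied couple M₀=-17 kN·m at a=18/5 m (b=L-a=12/5):
  R_A = 6M₀ab/L³ = 6·(-17)·(18/5)·(12/5)/6³ = -102/25 kN
  M_A = M₀b(2a-b)/L² = (-17)·(12/5)·(2·(18/5)-(12/5))/6² = -136/25 kN·m
  R_B = -6M₀ab/L³ = -6·(-17)·(18/5)·(12/5)/6³ = 102/25 kN
  M_B = M₀a(2b-a)/L² = (-17)·(18/5)·(2·(12/5)-(18/5))/6² = -51/25 kN·m
Superposition: R_A = 10396/675 kN, M_A = 3226/225 kN·m, R_B = 15254/675 kN, M_B = -4709/225 kN·m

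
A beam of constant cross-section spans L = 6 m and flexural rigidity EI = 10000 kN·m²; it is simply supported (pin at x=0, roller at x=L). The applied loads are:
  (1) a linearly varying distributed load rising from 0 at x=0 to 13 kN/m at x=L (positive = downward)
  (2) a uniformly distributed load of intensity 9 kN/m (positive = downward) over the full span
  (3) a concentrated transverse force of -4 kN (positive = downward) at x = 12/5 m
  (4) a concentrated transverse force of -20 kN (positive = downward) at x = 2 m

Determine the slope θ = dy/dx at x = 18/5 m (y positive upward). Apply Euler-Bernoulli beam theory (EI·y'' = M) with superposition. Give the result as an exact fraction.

Load 1 — triangular load w₀=13 kN/m (0→w₀ over full span):
  θ_1 = -w₀(7L⁴-30L²x²+15x⁴)/(360LEI) = -13·(7·6⁴-30·6²·(18/5)²+15·(18/5)⁴)/(360·6·10000) = 1131/781250 rad
Load 2 — uniform load w=9 kN/m over full span:
  θ_2 = -w(L³-6Lx²+4x³)/(24EI) = -9·(6³-6·6·(18/5)²+4·(18/5)³)/(24·10000) = 2997/1250000 rad
Load 3 — point force P=-4 kN at a=12/5 m (b=L-a=18/5):
  θ_3 = -Pa(2L²-6Lx+3x²+a²)/(6LEI)  [x>a] = -(-4)·(12/5)·(2·6²-6·6·(18/5)+3·(18/5)²+(12/5)²)/(6·6·10000) = -27/78125 rad
Load 4 — point force P=-20 kN at a=2 m (b=L-a=4):
  θ_4 = -Pa(2L²-6Lx+3x²+a²)/(6LEI)  [x>a] = -(-20)·2·(2·6²-6·6·(18/5)+3·(18/5)²+2²)/(6·6·10000) = -46/28125 rad
Superposition: θ = Σ θ_i = 104857/56250000 rad ≈ 0.001864 rad

θ(18/5) = 104857/56250000 rad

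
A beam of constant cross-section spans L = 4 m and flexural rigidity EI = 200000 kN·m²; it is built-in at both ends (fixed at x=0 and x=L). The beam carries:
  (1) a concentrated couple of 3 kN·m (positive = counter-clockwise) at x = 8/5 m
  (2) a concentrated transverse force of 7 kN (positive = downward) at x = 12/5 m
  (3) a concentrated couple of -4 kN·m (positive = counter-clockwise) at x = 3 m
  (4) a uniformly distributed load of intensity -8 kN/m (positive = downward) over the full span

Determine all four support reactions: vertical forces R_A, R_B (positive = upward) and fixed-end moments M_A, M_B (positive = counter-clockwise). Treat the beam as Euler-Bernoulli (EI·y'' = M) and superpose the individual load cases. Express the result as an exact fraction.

Load 1 — applied couple M₀=3 kN·m at a=8/5 m (b=L-a=12/5):
  R_A = 6M₀ab/L³ = 6·3·(8/5)·(12/5)/4³ = 27/25 kN
  M_A = M₀b(2a-b)/L² = 3·(12/5)·(2·(8/5)-(12/5))/4² = 9/25 kN·m
  R_B = -6M₀ab/L³ = -6·3·(8/5)·(12/5)/4³ = -27/25 kN
  M_B = M₀a(2b-a)/L² = 3·(8/5)·(2·(12/5)-(8/5))/4² = 24/25 kN·m
Load 2 — point force P=7 kN at a=12/5 m (b=L-a=8/5):
  R_A = Pb²(3a+b)/L³ = 7·(8/5)²·(3·(12/5)+(8/5))/4³ = 308/125 kN
  M_A = Pab²/L² = 7·(12/5)·(8/5)²/4² = 336/125 kN·m
  R_B = Pa²(a+3b)/L³ = 7·(12/5)²·((12/5)+3·(8/5))/4³ = 567/125 kN
  M_B = -Pa²b/L² = -7·(12/5)²·(8/5)/4² = -504/125 kN·m
Load 3 — applied couple M₀=-4 kN·m at a=3 m (b=L-a=1):
  R_A = 6M₀ab/L³ = 6·(-4)·3·1/4³ = -9/8 kN
  M_A = M₀b(2a-b)/L² = (-4)·1·(2·3-1)/4² = -5/4 kN·m
  R_B = -6M₀ab/L³ = -6·(-4)·3·1/4³ = 9/8 kN
  M_B = M₀a(2b-a)/L² = (-4)·3·(2·1-3)/4² = 3/4 kN·m
Load 4 — uniform load w=-8 kN/m over full span:
  R_A = wL/2 = (-8)·4/2 = -16 kN
  M_A = wL²/12 = (-8)·4²/12 = -32/3 kN·m
  R_B = wL/2 = (-8)·4/2 = -16 kN
  M_B = -wL²/12 = -(-8)·4²/12 = 32/3 kN·m
Superposition: R_A = -13581/1000 kN, M_A = -13303/1500 kN·m, R_B = -11419/1000 kN, M_B = 12517/1500 kN·m

R_A = -13581/1000 kN, M_A = -13303/1500 kN·m, R_B = -11419/1000 kN, M_B = 12517/1500 kN·m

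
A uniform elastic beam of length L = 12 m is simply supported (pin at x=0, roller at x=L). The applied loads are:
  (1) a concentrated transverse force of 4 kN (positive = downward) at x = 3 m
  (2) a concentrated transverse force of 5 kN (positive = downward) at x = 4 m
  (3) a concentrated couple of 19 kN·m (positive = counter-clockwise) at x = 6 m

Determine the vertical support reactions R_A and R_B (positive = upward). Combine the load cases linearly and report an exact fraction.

R_A = 95/12 kN, R_B = 13/12 kN

Load 1 — point force P=4 kN at a=3 m (b=L-a=9):
  R_A = Pb/L = 4·9/12 = 3 kN
  R_B = Pa/L = 4·3/12 = 1 kN
Load 2 — point force P=5 kN at a=4 m (b=L-a=8):
  R_A = Pb/L = 5·8/12 = 10/3 kN
  R_B = Pa/L = 5·4/12 = 5/3 kN
Load 3 — applied couple M₀=19 kN·m at a=6 m (b=L-a=6):
  R_A = M₀/L = 19/12 kN
  R_B = -M₀/L = -19/12 kN
Superposition: R_A = 95/12 kN, R_B = 13/12 kN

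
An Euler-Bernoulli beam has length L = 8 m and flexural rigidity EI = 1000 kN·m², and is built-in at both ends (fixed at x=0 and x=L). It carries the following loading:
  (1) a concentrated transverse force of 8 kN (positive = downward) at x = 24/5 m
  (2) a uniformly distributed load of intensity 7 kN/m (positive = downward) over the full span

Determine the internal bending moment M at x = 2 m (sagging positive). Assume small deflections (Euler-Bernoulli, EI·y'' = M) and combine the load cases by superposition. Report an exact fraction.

M(2) = 1558/375 kN·m

Load 1 — point force P=8 kN at a=24/5 m (b=L-a=16/5):
  M_1 = Pb²(3a+b)x/L³ - Pab²/L²  [x≤a] = 8·(16/5)²·(3·(24/5)+(16/5))·2/8³ - 8·(24/5)·(16/5)²/8² = -64/125 kN·m
Load 2 — uniform load w=7 kN/m over full span:
  M_2 = wLx/2 - wL²/12 - wx²/2 = 7·8·2/2 - 7·8²/12 - 7·2²/2 = 14/3 kN·m
Superposition: M = Σ M_i = 1558/375 kN·m ≈ 4.154667 kN·m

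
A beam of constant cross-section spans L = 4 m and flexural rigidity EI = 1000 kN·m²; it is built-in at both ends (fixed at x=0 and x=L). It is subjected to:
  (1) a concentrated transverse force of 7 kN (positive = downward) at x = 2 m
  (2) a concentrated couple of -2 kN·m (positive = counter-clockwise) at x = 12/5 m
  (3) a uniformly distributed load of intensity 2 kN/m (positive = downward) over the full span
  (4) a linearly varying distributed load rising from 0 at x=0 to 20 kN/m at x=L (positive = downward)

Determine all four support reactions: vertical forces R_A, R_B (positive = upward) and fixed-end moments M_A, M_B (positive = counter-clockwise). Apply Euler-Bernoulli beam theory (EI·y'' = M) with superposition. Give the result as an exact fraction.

Load 1 — point force P=7 kN at a=2 m (b=L-a=2):
  R_A = Pb²(3a+b)/L³ = 7·2²·(3·2+2)/4³ = 7/2 kN
  M_A = Pab²/L² = 7·2·2²/4² = 7/2 kN·m
  R_B = Pa²(a+3b)/L³ = 7·2²·(2+3·2)/4³ = 7/2 kN
  M_B = -Pa²b/L² = -7·2²·2/4² = -7/2 kN·m
Load 2 — applied couple M₀=-2 kN·m at a=12/5 m (b=L-a=8/5):
  R_A = 6M₀ab/L³ = 6·(-2)·(12/5)·(8/5)/4³ = -18/25 kN
  M_A = M₀b(2a-b)/L² = (-2)·(8/5)·(2·(12/5)-(8/5))/4² = -16/25 kN·m
  R_B = -6M₀ab/L³ = -6·(-2)·(12/5)·(8/5)/4³ = 18/25 kN
  M_B = M₀a(2b-a)/L² = (-2)·(12/5)·(2·(8/5)-(12/5))/4² = -6/25 kN·m
Load 3 — uniform load w=2 kN/m over full span:
  R_A = wL/2 = 2·4/2 = 4 kN
  M_A = wL²/12 = 2·4²/12 = 8/3 kN·m
  R_B = wL/2 = 2·4/2 = 4 kN
  M_B = -wL²/12 = -2·4²/12 = -8/3 kN·m
Load 4 — triangular load w₀=20 kN/m (0→w₀ over full span):
  R_A = 3w₀L/20 = 3·20·4/20 = 12 kN
  M_A = w₀L²/30 = 20·4²/30 = 32/3 kN·m
  R_B = 7w₀L/20 = 7·20·4/20 = 28 kN
  M_B = -w₀L²/20 = -20·4²/20 = -16 kN·m
Superposition: R_A = 939/50 kN, M_A = 2429/150 kN·m, R_B = 1811/50 kN, M_B = -3361/150 kN·m

R_A = 939/50 kN, M_A = 2429/150 kN·m, R_B = 1811/50 kN, M_B = -3361/150 kN·m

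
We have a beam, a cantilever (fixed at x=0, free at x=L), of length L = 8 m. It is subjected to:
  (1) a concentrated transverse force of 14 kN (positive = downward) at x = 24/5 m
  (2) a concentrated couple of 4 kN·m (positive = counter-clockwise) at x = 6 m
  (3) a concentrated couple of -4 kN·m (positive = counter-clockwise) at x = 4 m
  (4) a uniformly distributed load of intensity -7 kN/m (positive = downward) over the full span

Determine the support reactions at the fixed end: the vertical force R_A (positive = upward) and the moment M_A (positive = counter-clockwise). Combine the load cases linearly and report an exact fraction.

Load 1 — point force P=14 kN at a=24/5 m (b=L-a=16/5):
  R_A = P = 14 kN
  M_A = Pa = 14·(24/5) = 336/5 kN·m
Load 2 — applied couple M₀=4 kN·m at a=6 m (b=L-a=2):
  R_A = 0 kN
  M_A = -M₀ = -4 kN·m
Load 3 — applied couple M₀=-4 kN·m at a=4 m (b=L-a=4):
  R_A = 0 kN
  M_A = -M₀ = -(-4) = 4 kN·m
Load 4 — uniform load w=-7 kN/m over full span:
  R_A = wL = (-7)·8 = -56 kN
  M_A = wL²/2 = (-7)·8²/2 = -224 kN·m
Superposition: R_A = -42 kN, M_A = -784/5 kN·m

R_A = -42 kN, M_A = -784/5 kN·m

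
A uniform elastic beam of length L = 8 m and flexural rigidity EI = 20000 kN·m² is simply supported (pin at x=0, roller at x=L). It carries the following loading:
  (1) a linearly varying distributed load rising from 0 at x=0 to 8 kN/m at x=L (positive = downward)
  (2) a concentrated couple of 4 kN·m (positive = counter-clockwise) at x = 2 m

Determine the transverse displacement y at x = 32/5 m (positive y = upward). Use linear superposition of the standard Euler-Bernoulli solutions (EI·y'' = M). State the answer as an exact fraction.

y(32/5) = -247221/39062500 m

Load 1 — triangular load w₀=8 kN/m (0→w₀ over full span):
  y_1 = -w₀x(7L⁴-10L²x²+3x⁴)/(360LEI) = -8·(32/5)·(7·8⁴-10·8²·(32/5)²+3·(32/5)⁴)/(360·8·20000) = -65024/9765625 m
Load 2 — applied couple M₀=4 kN·m at a=2 m (b=L-a=6):
  y_2 = (M₀x³/(6L)-M₀(x-a)²/2+C₁x)/EI  [x>a] with C₁=M₀(3b²-L²)/(6L)=11/3 = (4·(32/5)³/(6·8)-4·((32/5)-2)²/2+(11/3)·(32/5))/20000 = 103/312500 m
Superposition: y = Σ y_i = -247221/39062500 m ≈ -0.006329 m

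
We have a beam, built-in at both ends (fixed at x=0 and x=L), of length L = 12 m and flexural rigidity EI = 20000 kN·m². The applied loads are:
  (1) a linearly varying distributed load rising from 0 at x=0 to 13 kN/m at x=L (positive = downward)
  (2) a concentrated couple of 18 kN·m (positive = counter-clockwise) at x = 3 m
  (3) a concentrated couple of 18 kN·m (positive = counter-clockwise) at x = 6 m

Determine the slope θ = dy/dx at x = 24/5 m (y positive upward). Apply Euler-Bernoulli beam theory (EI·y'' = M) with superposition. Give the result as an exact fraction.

Load 1 — triangular load w₀=13 kN/m (0→w₀ over full span):
  θ_1 = -w₀(2x(L-x)(L-2x)(x+2L)+x²(L-x)²)/(120LEI) = -13·(2·(24/5)·(12-(24/5))·(12-2·(24/5))·((24/5)+2·12)+(24/5)²·(12-(24/5))²)/(120·12·20000) = -1053/390625 rad
Load 2 — applied couple M₀=18 kN·m at a=3 m (b=L-a=9):
  θ_2 = (R_Ax²/2 - M_Ax - M₀(x-a))/EI  [x>a] with R_A=27/16, M_A=-27/8 = ((27/16)·(24/5)²/2 - (-27/8)·(24/5) - 18·((24/5)-3))/20000 = 81/500000 rad
Load 3 — applied couple M₀=18 kN·m at a=6 m (b=L-a=6):
  θ_3 = (R_Ax²/2 - M_Ax)/EI  [x≤a] with R_A=9/4, M_A=9/2 = ((9/4)·(24/5)²/2 - (9/2)·(24/5))/20000 = 27/125000 rad
Superposition: θ = Σ θ_i = -28971/12500000 rad ≈ -0.002318 rad

θ(24/5) = -28971/12500000 rad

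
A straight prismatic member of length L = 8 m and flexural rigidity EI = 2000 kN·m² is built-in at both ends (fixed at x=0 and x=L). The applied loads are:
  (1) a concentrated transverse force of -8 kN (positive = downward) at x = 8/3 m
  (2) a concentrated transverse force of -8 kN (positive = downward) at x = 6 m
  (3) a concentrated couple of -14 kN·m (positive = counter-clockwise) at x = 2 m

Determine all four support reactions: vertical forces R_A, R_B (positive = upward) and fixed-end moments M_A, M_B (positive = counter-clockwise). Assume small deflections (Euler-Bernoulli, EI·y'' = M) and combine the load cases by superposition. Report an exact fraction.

Load 1 — point force P=-8 kN at a=8/3 m (b=L-a=16/3):
  R_A = Pb²(3a+b)/L³ = (-8)·(16/3)²·(3·(8/3)+(16/3))/8³ = -160/27 kN
  M_A = Pab²/L² = (-8)·(8/3)·(16/3)²/8² = -256/27 kN·m
  R_B = Pa²(a+3b)/L³ = (-8)·(8/3)²·((8/3)+3·(16/3))/8³ = -56/27 kN
  M_B = -Pa²b/L² = -(-8)·(8/3)²·(16/3)/8² = 128/27 kN·m
Load 2 — point force P=-8 kN at a=6 m (b=L-a=2):
  R_A = Pb²(3a+b)/L³ = (-8)·2²·(3·6+2)/8³ = -5/4 kN
  M_A = Pab²/L² = (-8)·6·2²/8² = -3 kN·m
  R_B = Pa²(a+3b)/L³ = (-8)·6²·(6+3·2)/8³ = -27/4 kN
  M_B = -Pa²b/L² = -(-8)·6²·2/8² = 9 kN·m
Load 3 — applied couple M₀=-14 kN·m at a=2 m (b=L-a=6):
  R_A = 6M₀ab/L³ = 6·(-14)·2·6/8³ = -63/32 kN
  M_A = M₀b(2a-b)/L² = (-14)·6·(2·2-6)/8² = 21/8 kN·m
  R_B = -6M₀ab/L³ = -6·(-14)·2·6/8³ = 63/32 kN
  M_B = M₀a(2b-a)/L² = (-14)·2·(2·6-2)/8² = -35/8 kN·m
Superposition: R_A = -7901/864 kN, M_A = -2129/216 kN·m, R_B = -5923/864 kN, M_B = 2023/216 kN·m

R_A = -7901/864 kN, M_A = -2129/216 kN·m, R_B = -5923/864 kN, M_B = 2023/216 kN·m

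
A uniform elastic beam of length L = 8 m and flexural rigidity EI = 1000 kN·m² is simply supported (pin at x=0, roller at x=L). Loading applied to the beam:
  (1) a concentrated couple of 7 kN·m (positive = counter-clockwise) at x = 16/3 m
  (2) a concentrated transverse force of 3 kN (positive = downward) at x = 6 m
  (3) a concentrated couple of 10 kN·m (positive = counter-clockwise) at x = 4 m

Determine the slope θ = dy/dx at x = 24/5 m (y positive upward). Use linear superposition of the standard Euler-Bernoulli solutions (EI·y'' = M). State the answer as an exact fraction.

θ(24/5) = 3629/450000 rad

Load 1 — applied couple M₀=7 kN·m at a=16/3 m (b=L-a=8/3):
  θ_1 = (M₀x²/(2L)+C₁)/EI  [x≤a] with C₁=M₀(3b²-L²)/(6L)=-56/9 = (7·(24/5)²/(2·8)+(-56/9))/1000 = 217/56250 rad
Load 2 — point force P=3 kN at a=6 m (b=L-a=2):
  θ_2 = -Pb(L²-b²-3x²)/(6LEI)  [x≤a] = -3·2·(8²-2²-3·(24/5)²)/(6·8·1000) = 57/50000 rad
Load 3 — applied couple M₀=10 kN·m at a=4 m (b=L-a=4):
  θ_3 = (M₀x²/(2L)-M₀(x-a)+C₁)/EI  [x>a] with C₁=M₀(3b²-L²)/(6L)=-10/3 = (10·(24/5)²/(2·8)-10·((24/5)-4)+(-10/3))/1000 = 23/7500 rad
Superposition: θ = Σ θ_i = 3629/450000 rad ≈ 0.008064 rad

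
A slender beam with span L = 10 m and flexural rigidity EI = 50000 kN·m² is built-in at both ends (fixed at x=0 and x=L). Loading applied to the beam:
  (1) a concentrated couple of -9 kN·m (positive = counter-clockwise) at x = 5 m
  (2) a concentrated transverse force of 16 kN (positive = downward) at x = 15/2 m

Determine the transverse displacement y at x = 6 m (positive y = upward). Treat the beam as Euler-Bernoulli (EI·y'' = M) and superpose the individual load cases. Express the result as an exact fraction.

Load 1 — applied couple M₀=-9 kN·m at a=5 m (b=L-a=5):
  y_1 = (R_Ax³/6 - M_Ax²/2 - M₀(x-a)²/2)/EI  [x>a] with R_A=-27/20, M_A=-9/4 = ((-27/20)·6³/6 - (-9/4)·6²/2 - (-9)·(6-5)²/2)/50000 = -9/125000 m
Load 2 — point force P=16 kN at a=15/2 m (b=L-a=5/2):
  y_2 = -Pb²x²(3aL-(3a+b)x)/(6L³EI)  [x≤a] = -16·(5/2)²·6²·(3·(15/2)·10-(3·(15/2)+(5/2))·6)/(6·10³·50000) = -9/10000 m
Superposition: y = Σ y_i = -243/250000 m ≈ -0.000972 m

y(6) = -243/250000 m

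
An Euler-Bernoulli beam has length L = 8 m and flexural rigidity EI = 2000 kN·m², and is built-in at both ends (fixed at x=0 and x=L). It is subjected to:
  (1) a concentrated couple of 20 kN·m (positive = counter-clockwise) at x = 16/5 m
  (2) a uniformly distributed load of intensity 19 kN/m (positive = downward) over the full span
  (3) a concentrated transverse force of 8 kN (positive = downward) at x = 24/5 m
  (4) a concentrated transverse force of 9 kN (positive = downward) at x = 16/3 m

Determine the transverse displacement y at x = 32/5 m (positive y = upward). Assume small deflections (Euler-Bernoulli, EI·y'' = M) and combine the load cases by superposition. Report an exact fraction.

Load 1 — applied couple M₀=20 kN·m at a=16/5 m (b=L-a=24/5):
  y_1 = (R_Ax³/6 - M_Ax²/2 - M₀(x-a)²/2)/EI  [x>a] with R_A=18/5, M_A=12/5 = ((18/5)·(32/5)³/6 - (12/5)·(32/5)²/2 - 20·((32/5)-(16/5))²/2)/2000 = 224/78125 m
Load 2 — uniform load w=19 kN/m over full span:
  y_2 = -wx²(L-x)²/(24EI) = -19·(32/5)²·(8-(32/5))²/(24·2000) = -9728/234375 m
Load 3 — point force P=8 kN at a=24/5 m (b=L-a=16/5):
  y_3 = -Pa²(L-x)²(3bL-(3b+a)(L-x))/(6L³EI)  [x>a] = -8·(24/5)²·(8-(32/5))²·(3·(16/5)·8-(3·(16/5)+(24/5))·(8-(32/5)))/(6·8³·2000) = -8064/1953125 m
Load 4 — point force P=9 kN at a=16/3 m (b=L-a=8/3):
  y_4 = -Pa²(L-x)²(3bL-(3b+a)(L-x))/(6L³EI)  [x>a] = -9·(16/3)²·(8-(32/5))²·(3·(8/3)·8-(3·(8/3)+(16/3))·(8-(32/5)))/(6·8³·2000) = -128/28125 m
Superposition: y = Σ y_i = -831776/17578125 m ≈ -0.047319 m

y(32/5) = -831776/17578125 m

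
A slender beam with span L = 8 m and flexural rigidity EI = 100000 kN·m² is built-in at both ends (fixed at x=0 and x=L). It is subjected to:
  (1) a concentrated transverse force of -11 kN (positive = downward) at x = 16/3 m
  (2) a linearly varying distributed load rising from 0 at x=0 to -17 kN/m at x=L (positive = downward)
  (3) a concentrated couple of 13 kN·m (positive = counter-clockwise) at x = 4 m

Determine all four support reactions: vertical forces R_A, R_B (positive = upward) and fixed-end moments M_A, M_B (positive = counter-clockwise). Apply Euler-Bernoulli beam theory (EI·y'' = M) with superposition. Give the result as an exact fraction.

Load 1 — point force P=-11 kN at a=16/3 m (b=L-a=8/3):
  R_A = Pb²(3a+b)/L³ = (-11)·(8/3)²·(3·(16/3)+(8/3))/8³ = -77/27 kN
  M_A = Pab²/L² = (-11)·(16/3)·(8/3)²/8² = -176/27 kN·m
  R_B = Pa²(a+3b)/L³ = (-11)·(16/3)²·((16/3)+3·(8/3))/8³ = -220/27 kN
  M_B = -Pa²b/L² = -(-11)·(16/3)²·(8/3)/8² = 352/27 kN·m
Load 2 — triangular load w₀=-17 kN/m (0→w₀ over full span):
  R_A = 3w₀L/20 = 3·(-17)·8/20 = -102/5 kN
  M_A = w₀L²/30 = (-17)·8²/30 = -544/15 kN·m
  R_B = 7w₀L/20 = 7·(-17)·8/20 = -238/5 kN
  M_B = -w₀L²/20 = -(-17)·8²/20 = 272/5 kN·m
Load 3 — applied couple M₀=13 kN·m at a=4 m (b=L-a=4):
  R_A = 6M₀ab/L³ = 6·13·4·4/8³ = 39/16 kN
  M_A = M₀b(2a-b)/L² = 13·4·(2·4-4)/8² = 13/4 kN·m
  R_B = -6M₀ab/L³ = -6·13·4·4/8³ = -39/16 kN
  M_B = M₀a(2b-a)/L² = 13·4·(2·4-4)/8² = 13/4 kN·m
Superposition: R_A = -44959/2160 kN, M_A = -21349/540 kN·m, R_B = -125681/2160 kN, M_B = 38171/540 kN·m

R_A = -44959/2160 kN, M_A = -21349/540 kN·m, R_B = -125681/2160 kN, M_B = 38171/540 kN·m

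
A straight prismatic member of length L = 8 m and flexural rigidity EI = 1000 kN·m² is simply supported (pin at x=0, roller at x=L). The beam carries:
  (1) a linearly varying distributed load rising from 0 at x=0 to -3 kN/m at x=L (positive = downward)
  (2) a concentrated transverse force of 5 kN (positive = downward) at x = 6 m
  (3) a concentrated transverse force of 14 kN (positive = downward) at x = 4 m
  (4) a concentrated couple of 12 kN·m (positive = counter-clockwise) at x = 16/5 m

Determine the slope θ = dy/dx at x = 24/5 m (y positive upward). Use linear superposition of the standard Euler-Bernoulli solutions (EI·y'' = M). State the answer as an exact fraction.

θ(24/5) = 50629/3750000 rad

Load 1 — triangular load w₀=-3 kN/m (0→w₀ over full span):
  θ_1 = -w₀(7L⁴-30L²x²+15x⁴)/(360LEI) = -(-3)·(7·8⁴-30·8²·(24/5)²+15·(24/5)⁴)/(360·8·1000) = -1856/234375 rad
Load 2 — point force P=5 kN at a=6 m (b=L-a=2):
  θ_2 = -Pb(L²-b²-3x²)/(6LEI)  [x≤a] = -5·2·(8²-2²-3·(24/5)²)/(6·8·1000) = 19/10000 rad
Load 3 — point force P=14 kN at a=4 m (b=L-a=4):
  θ_3 = -Pa(2L²-6Lx+3x²+a²)/(6LEI)  [x>a] = -14·4·(2·8²-6·8·(24/5)+3·(24/5)²+4²)/(6·8·1000) = 63/3125 rad
Load 4 — applied couple M₀=12 kN·m at a=16/5 m (b=L-a=24/5):
  θ_4 = (M₀x²/(2L)-M₀(x-a)+C₁)/EI  [x>a] with C₁=M₀(3b²-L²)/(6L)=32/25 = (12·(24/5)²/(2·8)-12·((24/5)-(16/5))+(32/25))/1000 = -2/3125 rad
Superposition: θ = Σ θ_i = 50629/3750000 rad ≈ 0.013501 rad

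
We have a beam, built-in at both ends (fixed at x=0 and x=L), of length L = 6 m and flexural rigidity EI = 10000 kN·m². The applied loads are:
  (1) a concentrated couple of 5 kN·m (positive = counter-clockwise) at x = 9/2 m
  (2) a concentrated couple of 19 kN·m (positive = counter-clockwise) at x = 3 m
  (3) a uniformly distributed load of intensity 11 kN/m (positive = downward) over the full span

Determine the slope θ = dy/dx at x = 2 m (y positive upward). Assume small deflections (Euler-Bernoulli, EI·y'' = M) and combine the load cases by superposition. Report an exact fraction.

Load 1 — applied couple M₀=5 kN·m at a=9/2 m (b=L-a=3/2):
  θ_1 = (R_Ax²/2 - M_Ax)/EI  [x≤a] with R_A=15/16, M_A=25/16 = ((15/16)·2²/2 - (25/16)·2)/10000 = -1/8000 rad
Load 2 — applied couple M₀=19 kN·m at a=3 m (b=L-a=3):
  θ_2 = (R_Ax²/2 - M_Ax)/EI  [x≤a] with R_A=19/4, M_A=19/4 = ((19/4)·2²/2 - (19/4)·2)/10000 = 0 rad
Load 3 — uniform load w=11 kN/m over full span:
  θ_3 = -wx(L-x)(L-2x)/(12EI) = -11·2·(6-2)·(6-2·2)/(12·10000) = -11/7500 rad
Superposition: θ = Σ θ_i = -191/120000 rad ≈ -0.001592 rad

θ(2) = -191/120000 rad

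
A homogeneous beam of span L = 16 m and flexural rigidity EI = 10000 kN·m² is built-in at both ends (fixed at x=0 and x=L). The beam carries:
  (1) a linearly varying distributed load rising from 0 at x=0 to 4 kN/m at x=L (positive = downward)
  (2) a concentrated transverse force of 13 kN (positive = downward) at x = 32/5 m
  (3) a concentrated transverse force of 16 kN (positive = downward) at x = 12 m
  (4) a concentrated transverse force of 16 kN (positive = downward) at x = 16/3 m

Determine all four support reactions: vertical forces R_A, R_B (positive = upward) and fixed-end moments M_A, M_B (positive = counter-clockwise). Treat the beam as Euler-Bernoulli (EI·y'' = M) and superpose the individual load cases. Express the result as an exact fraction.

R_A = 218537/6750 kN, M_A = 384788/3375 kN·m, R_B = 301213/6750 kN, M_B = -425692/3375 kN·m

Load 1 — triangular load w₀=4 kN/m (0→w₀ over full span):
  R_A = 3w₀L/20 = 3·4·16/20 = 48/5 kN
  M_A = w₀L²/30 = 4·16²/30 = 512/15 kN·m
  R_B = 7w₀L/20 = 7·4·16/20 = 112/5 kN
  M_B = -w₀L²/20 = -4·16²/20 = -256/5 kN·m
Load 2 — point force P=13 kN at a=32/5 m (b=L-a=48/5):
  R_A = Pb²(3a+b)/L³ = 13·(48/5)²·(3·(32/5)+(48/5))/16³ = 1053/125 kN
  M_A = Pab²/L² = 13·(32/5)·(48/5)²/16² = 3744/125 kN·m
  R_B = Pa²(a+3b)/L³ = 13·(32/5)²·((32/5)+3·(48/5))/16³ = 572/125 kN
  M_B = -Pa²b/L² = -13·(32/5)²·(48/5)/16² = -2496/125 kN·m
Load 3 — point force P=16 kN at a=12 m (b=L-a=4):
  R_A = Pb²(3a+b)/L³ = 16·4²·(3·12+4)/16³ = 5/2 kN
  M_A = Pab²/L² = 16·12·4²/16² = 12 kN·m
  R_B = Pa²(a+3b)/L³ = 16·12²·(12+3·4)/16³ = 27/2 kN
  M_B = -Pa²b/L² = -16·12²·4/16² = -36 kN·m
Load 4 — point force P=16 kN at a=16/3 m (b=L-a=32/3):
  R_A = Pb²(3a+b)/L³ = 16·(32/3)²·(3·(16/3)+(32/3))/16³ = 320/27 kN
  M_A = Pab²/L² = 16·(16/3)·(32/3)²/16² = 1024/27 kN·m
  R_B = Pa²(a+3b)/L³ = 16·(16/3)²·((16/3)+3·(32/3))/16³ = 112/27 kN
  M_B = -Pa²b/L² = -16·(16/3)²·(32/3)/16² = -512/27 kN·m
Superposition: R_A = 218537/6750 kN, M_A = 384788/3375 kN·m, R_B = 301213/6750 kN, M_B = -425692/3375 kN·m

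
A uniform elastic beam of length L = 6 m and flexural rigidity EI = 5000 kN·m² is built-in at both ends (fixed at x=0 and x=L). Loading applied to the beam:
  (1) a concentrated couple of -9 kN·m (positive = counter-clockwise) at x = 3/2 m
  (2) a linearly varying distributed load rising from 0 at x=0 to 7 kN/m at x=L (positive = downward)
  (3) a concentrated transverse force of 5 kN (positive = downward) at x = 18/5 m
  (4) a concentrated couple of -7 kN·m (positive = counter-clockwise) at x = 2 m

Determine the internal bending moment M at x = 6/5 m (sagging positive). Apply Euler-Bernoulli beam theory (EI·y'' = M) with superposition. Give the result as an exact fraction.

M(6/5) = -45139/6000 kN·m

Load 1 — applied couple M₀=-9 kN·m at a=3/2 m (b=L-a=9/2):
  M_1 = R_Ax - M_A  [x≤a] with R_A=-27/16, M_A=27/16 = (-27/16)·(6/5) - (27/16) = -297/80 kN·m
Load 2 — triangular load w₀=7 kN/m (0→w₀ over full span):
  M_2 = 3w₀Lx/20 - w₀L²/30 - w₀x³/(6L) = 3·7·6·(6/5)/20 - 7·6²/30 - 7·(6/5)³/(6·6) = -147/125 kN·m
Load 3 — point force P=5 kN at a=18/5 m (b=L-a=12/5):
  M_3 = Pb²(3a+b)x/L³ - Pab²/L²  [x≤a] = 5·(12/5)²·(3·(18/5)+(12/5))·(6/5)/6³ - 5·(18/5)·(12/5)²/6² = -96/125 kN·m
Load 4 — applied couple M₀=-7 kN·m at a=2 m (b=L-a=4):
  M_4 = R_Ax - M_A  [x≤a] with R_A=-14/9, M_A=0 = (-14/9)·(6/5) - 0 = -28/15 kN·m
Superposition: M = Σ M_i = -45139/6000 kN·m ≈ -7.523167 kN·m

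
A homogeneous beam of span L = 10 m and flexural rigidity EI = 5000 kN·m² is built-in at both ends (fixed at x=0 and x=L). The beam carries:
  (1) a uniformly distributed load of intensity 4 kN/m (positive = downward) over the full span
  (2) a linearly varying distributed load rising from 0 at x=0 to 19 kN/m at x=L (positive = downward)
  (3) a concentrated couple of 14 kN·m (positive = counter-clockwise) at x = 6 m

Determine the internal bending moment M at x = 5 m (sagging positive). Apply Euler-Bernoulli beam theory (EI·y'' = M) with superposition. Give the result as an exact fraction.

M(5) = 1237/20 kN·m

Load 1 — uniform load w=4 kN/m over full span:
  M_1 = wLx/2 - wL²/12 - wx²/2 = 4·10·5/2 - 4·10²/12 - 4·5²/2 = 50/3 kN·m
Load 2 — triangular load w₀=19 kN/m (0→w₀ over full span):
  M_2 = 3w₀Lx/20 - w₀L²/30 - w₀x³/(6L) = 3·19·10·5/20 - 19·10²/30 - 19·5³/(6·10) = 475/12 kN·m
Load 3 — applied couple M₀=14 kN·m at a=6 m (b=L-a=4):
  M_3 = R_Ax - M_A  [x≤a] with R_A=252/125, M_A=112/25 = (252/125)·5 - (112/25) = 28/5 kN·m
Superposition: M = Σ M_i = 1237/20 kN·m ≈ 61.850000 kN·m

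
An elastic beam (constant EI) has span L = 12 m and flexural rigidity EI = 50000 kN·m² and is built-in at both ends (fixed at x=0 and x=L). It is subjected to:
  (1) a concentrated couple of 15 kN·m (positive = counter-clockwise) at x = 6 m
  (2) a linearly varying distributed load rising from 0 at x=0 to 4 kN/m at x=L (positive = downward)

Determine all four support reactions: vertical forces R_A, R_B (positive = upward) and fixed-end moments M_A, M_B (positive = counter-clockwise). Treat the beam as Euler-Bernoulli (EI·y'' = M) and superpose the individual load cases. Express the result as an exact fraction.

Load 1 — applied couple M₀=15 kN·m at a=6 m (b=L-a=6):
  R_A = 6M₀ab/L³ = 6·15·6·6/12³ = 15/8 kN
  M_A = M₀b(2a-b)/L² = 15·6·(2·6-6)/12² = 15/4 kN·m
  R_B = -6M₀ab/L³ = -6·15·6·6/12³ = -15/8 kN
  M_B = M₀a(2b-a)/L² = 15·6·(2·6-6)/12² = 15/4 kN·m
Load 2 — triangular load w₀=4 kN/m (0→w₀ over full span):
  R_A = 3w₀L/20 = 3·4·12/20 = 36/5 kN
  M_A = w₀L²/30 = 4·12²/30 = 96/5 kN·m
  R_B = 7w₀L/20 = 7·4·12/20 = 84/5 kN
  M_B = -w₀L²/20 = -4·12²/20 = -144/5 kN·m
Superposition: R_A = 363/40 kN, M_A = 459/20 kN·m, R_B = 597/40 kN, M_B = -501/20 kN·m

R_A = 363/40 kN, M_A = 459/20 kN·m, R_B = 597/40 kN, M_B = -501/20 kN·m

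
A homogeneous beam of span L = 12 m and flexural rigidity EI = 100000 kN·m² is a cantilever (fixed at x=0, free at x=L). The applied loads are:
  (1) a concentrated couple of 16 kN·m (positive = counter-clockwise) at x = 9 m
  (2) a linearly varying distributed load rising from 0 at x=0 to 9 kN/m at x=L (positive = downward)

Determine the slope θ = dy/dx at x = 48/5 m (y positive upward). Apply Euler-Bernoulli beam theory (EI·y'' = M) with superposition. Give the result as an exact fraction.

Load 1 — applied couple M₀=16 kN·m at a=9 m (b=L-a=3):
  θ_1 = M₀a/EI  [x>a] = 16·9/100000 = 9/6250 rad
Load 2 — triangular load w₀=9 kN/m (0→w₀ over full span):
  θ_2 = (w₀Lx²/4-w₀L²x/3-w₀x⁴/(24L))/EI = (9·12·(48/5)²/4-9·12²·(48/5)/3-9·(48/5)⁴/(24·12))/100000 = -37584/1953125 rad
Superposition: θ = Σ θ_i = -69543/3906250 rad ≈ -0.017803 rad

θ(48/5) = -69543/3906250 rad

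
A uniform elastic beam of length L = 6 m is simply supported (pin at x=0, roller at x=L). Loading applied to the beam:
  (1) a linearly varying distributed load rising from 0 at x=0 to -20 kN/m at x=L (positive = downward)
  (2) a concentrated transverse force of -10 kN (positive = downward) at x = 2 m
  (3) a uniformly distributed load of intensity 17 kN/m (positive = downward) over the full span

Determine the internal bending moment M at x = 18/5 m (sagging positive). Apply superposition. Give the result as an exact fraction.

Load 1 — triangular load w₀=-20 kN/m (0→w₀ over full span):
  M_1 = w₀Lx/6 - w₀x³/(6L) = (-20)·6·(18/5)/6 - (-20)·(18/5)³/(6·6) = -1152/25 kN·m
Load 2 — point force P=-10 kN at a=2 m (b=L-a=4):
  M_2 = Pa(L-x)/L  [x>a] = (-10)·2·(6-(18/5))/6 = -8 kN·m
Load 3 — uniform load w=17 kN/m over full span:
  M_3 = wx(L-x)/2 = 17·(18/5)·(6-(18/5))/2 = 1836/25 kN·m
Superposition: M = Σ M_i = 484/25 kN·m ≈ 19.360000 kN·m

M(18/5) = 484/25 kN·m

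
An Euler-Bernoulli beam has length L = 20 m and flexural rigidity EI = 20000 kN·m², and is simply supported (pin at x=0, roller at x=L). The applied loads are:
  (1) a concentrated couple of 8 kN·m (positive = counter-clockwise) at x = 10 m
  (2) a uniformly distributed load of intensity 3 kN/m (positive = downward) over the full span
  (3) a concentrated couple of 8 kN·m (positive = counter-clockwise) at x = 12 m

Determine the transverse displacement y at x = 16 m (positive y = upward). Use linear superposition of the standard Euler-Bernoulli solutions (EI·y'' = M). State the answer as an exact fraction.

Load 1 — applied couple M₀=8 kN·m at a=10 m (b=L-a=10):
  y_1 = (M₀x³/(6L)-M₀(x-a)²/2+C₁x)/EI  [x>a] with C₁=M₀(3b²-L²)/(6L)=-20/3 = (8·16³/(6·20)-8·(16-10)²/2+(-20/3)·16)/20000 = 7/6250 m
Load 2 — uniform load w=3 kN/m over full span:
  y_2 = -wx(L³-2Lx²+x³)/(24EI) = -3·16·(20³-2·20·16²+16³)/(24·20000) = -116/625 m
Load 3 — applied couple M₀=8 kN·m at a=12 m (b=L-a=8):
  y_3 = (M₀x³/(6L)-M₀(x-a)²/2+C₁x)/EI  [x>a] with C₁=M₀(3b²-L²)/(6L)=-208/15 = (8·16³/(6·20)-8·(16-12)²/2+(-208/15)·16)/20000 = -2/3125 m
Superposition: y = Σ y_i = -1157/6250 m ≈ -0.185120 m

y(16) = -1157/6250 m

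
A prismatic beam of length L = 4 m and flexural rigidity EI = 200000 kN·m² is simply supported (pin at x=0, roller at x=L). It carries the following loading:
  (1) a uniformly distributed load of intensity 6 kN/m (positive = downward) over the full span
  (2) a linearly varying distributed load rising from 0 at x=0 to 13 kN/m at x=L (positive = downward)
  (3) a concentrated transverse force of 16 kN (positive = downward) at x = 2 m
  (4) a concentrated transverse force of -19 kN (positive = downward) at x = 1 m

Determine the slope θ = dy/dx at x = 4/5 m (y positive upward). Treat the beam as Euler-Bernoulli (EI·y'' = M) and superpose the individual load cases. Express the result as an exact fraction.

Load 1 — uniform load w=6 kN/m over full span:
  θ_1 = -w(L³-6Lx²+4x³)/(24EI) = -6·(4³-6·4·(4/5)²+4·(4/5)³)/(24·200000) = -99/1562500 rad
Load 2 — triangular load w₀=13 kN/m (0→w₀ over full span):
  θ_2 = -w₀(7L⁴-30L²x²+15x⁴)/(360LEI) = -13·(7·4⁴-30·4²·(4/5)²+15·(4/5)⁴)/(360·4·200000) = -1183/17578125 rad
Load 3 — point force P=16 kN at a=2 m (b=L-a=2):
  θ_3 = -Pb(L²-b²-3x²)/(6LEI)  [x≤a] = -16·2·(4²-2²-3·(4/5)²)/(6·4·200000) = -21/312500 rad
Load 4 — point force P=-19 kN at a=1 m (b=L-a=3):
  θ_4 = -Pb(L²-b²-3x²)/(6LEI)  [x≤a] = -(-19)·3·(4²-3²-3·(4/5)²)/(6·4·200000) = 2413/40000000 rad
Superposition: θ = Σ θ_i = -1237811/9000000000 rad ≈ -0.000138 rad

θ(4/5) = -1237811/9000000000 rad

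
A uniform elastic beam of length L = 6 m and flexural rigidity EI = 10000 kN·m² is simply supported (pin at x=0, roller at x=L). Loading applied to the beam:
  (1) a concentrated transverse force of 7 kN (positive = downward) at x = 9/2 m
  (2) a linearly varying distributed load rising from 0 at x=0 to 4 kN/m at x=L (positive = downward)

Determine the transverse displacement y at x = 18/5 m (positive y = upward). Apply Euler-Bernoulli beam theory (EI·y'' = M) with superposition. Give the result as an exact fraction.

Load 1 — point force P=7 kN at a=9/2 m (b=L-a=3/2):
  y_1 = -Pbx(L²-b²-x²)/(6LEI)  [x≤a] = -7·(3/2)·(18/5)·(6²-(3/2)²-(18/5)²)/(6·6·10000) = -43659/20000000 m
Load 2 — triangular load w₀=4 kN/m (0→w₀ over full span):
  y_2 = -w₀x(7L⁴-10L²x²+3x⁴)/(360LEI) = -4·(18/5)·(7·6⁴-10·6²·(18/5)²+3·(18/5)⁴)/(360·6·10000) = -31968/9765625 m
Superposition: y = Σ y_i = -13641183/2500000000 m ≈ -0.005456 m

y(18/5) = -13641183/2500000000 m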